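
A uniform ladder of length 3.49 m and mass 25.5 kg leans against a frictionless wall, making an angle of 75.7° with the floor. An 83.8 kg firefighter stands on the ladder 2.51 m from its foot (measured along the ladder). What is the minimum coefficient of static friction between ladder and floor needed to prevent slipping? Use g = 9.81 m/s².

μ_min ≈ 0.17

Taking torques about the foot of the ladder:
Ladder weight 25.5×9.81 = 250.2 N acts at 1.745 m along the ladder; its horizontal arm is 1.745·cos75.7° = 0.431 m → τ = 107.8 N·m clockwise.
Firefighter: 83.8×9.81 = 822.1 N at 2.51 m → arm 0.62 m → τ = 509.7 N·m clockwise.
Wall normal N acts horizontally at the top; its moment arm is the height L sinθ = 3.49·sin75.7° = 3.382 m, counterclockwise.
Balancing moments: N × 3.382 = 617.5, giving N = 182.6 N.
ΣFx = 0 ⇒ f = N_wall = 182.6 N. ΣFy = 0 ⇒ N_floor = 1072 N.
μ_min = f / N_floor = 182.6 / 1072 = 0.17.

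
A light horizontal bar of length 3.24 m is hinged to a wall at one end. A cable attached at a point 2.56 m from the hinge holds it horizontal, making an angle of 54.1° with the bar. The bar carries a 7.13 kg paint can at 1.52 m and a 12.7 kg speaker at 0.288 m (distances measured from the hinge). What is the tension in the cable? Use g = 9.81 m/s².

T ≈ 68.6 N

Sum moments about the hinge (the unknown hinge reaction has zero arm there).
Paint can: 7.13 × 9.81 = 69.95 N down at 1.52 m → arm 1.52 m, τ = 69.95 × 1.52 = 106.3 N·m clockwise.
Speaker: 12.7 × 9.81 = 124.6 N down at 0.288 m → arm 0.288 m, τ = 124.6 × 0.288 = 35.88 N·m clockwise.
Total clockwise load moment = 142.2 N·m.
The cable tension T acts at 2.56 m; only its component perpendicular to the bar, T sinθ, produces torque. sin 54.1° = 0.81.
Setting net torque to zero: T × 2.56 × 0.81 = 142.2 → T = 142.2 / 2.074 = 68.6 N.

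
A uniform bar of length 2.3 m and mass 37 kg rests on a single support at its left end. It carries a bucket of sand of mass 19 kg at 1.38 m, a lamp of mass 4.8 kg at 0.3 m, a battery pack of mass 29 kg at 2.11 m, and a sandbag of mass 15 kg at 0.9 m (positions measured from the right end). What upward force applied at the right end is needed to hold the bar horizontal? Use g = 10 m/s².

F ≈ 418 N

About the left end:
Beam weight: 37 × 10 = 370 N down at 1.15 m → arm 1.15 m, τ = 370 × 1.15 = 425.5 N·m clockwise.
Bucket of sand: 19 × 10 = 190 N down at 1.38 m → arm 0.92 m, τ = 190 × 0.92 = 174.8 N·m clockwise.
Lamp: 4.8 × 10 = 48 N down at 0.3 m → arm 2 m, τ = 48 × 2 = 96 N·m clockwise.
Battery pack: 29 × 10 = 290 N down at 2.11 m → arm 0.19 m, τ = 290 × 0.19 = 55.1 N·m clockwise.
Sandbag: 15 × 10 = 150 N down at 0.9 m → arm 1.4 m, τ = 150 × 1.4 = 210 N·m clockwise.
Net moment of the loads = 961.4 N·m clockwise.
The upward force F acts at the right end, arm 2.3 m, giving F × 2.3 counterclockwise.
Στ = 0 ⇒ F × 2.3 = 961.4 ⇒ F = 961.4 / 2.3 = 418 N.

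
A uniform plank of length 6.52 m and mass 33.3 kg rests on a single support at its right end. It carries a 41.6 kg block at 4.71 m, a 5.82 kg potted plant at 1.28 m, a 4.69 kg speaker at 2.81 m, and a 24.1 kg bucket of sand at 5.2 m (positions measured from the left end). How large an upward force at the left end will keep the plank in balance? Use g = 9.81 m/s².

F ≈ 397 N

Take moments about the right end.
Beam weight: 33.3 × 9.81 = 326.7 N down at 3.26 m → arm 3.26 m, τ = 326.7 × 3.26 = 1065 N·m counterclockwise.
Block: 41.6 × 9.81 = 408.1 N down at 4.71 m → arm 1.81 m, τ = 408.1 × 1.81 = 738.7 N·m counterclockwise.
Potted plant: 5.82 × 9.81 = 57.09 N down at 1.28 m → arm 5.24 m, τ = 57.09 × 5.24 = 299.2 N·m counterclockwise.
Speaker: 4.69 × 9.81 = 46.01 N down at 2.81 m → arm 3.71 m, τ = 46.01 × 3.71 = 170.7 N·m counterclockwise.
Bucket of sand: 24.1 × 9.81 = 236.4 N down at 5.2 m → arm 1.32 m, τ = 236.4 × 1.32 = 312 N·m counterclockwise.
Net moment of the loads = 2586 N·m counterclockwise.
The upward force F acts at the left end, arm 6.52 m, giving F × 6.52 clockwise.
Balancing moments: F × 6.52 = 2586, giving F = 2586 / 6.52 = 397 N.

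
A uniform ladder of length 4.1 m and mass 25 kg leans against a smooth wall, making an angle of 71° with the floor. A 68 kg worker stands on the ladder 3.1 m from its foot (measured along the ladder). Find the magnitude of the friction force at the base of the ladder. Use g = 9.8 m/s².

Sum moments about the foot of the ladder (the floor normal and friction both act there and drop out).
Ladder weight 25×9.8 = 245 N acts at 2.05 m along the ladder; its horizontal arm is 2.05·cos71° = 0.6674 m → τ = 163.5 N·m clockwise.
Worker: 68×9.8 = 666.4 N at 3.1 m → arm 1.009 m → τ = 672.4 N·m clockwise.
Wall normal N acts horizontally at the top; its moment arm is the height L sinθ = 4.1·sin71° = 3.877 m, counterclockwise.
Balancing moments: N × 3.877 = 835.9, giving N = 216 N.
ΣFx = 0: friction at the foot balances the wall's push, so f = N_wall = 216 N.

f ≈ 216 N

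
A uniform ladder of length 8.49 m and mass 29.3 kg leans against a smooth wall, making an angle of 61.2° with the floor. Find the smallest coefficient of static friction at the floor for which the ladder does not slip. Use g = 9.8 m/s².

μ_min ≈ 0.275

About the foot of the ladder:
Ladder weight 29.3×9.8 = 287.1 N acts at 4.245 m along the ladder; its horizontal arm is 4.245·cos61.2° = 2.045 m → τ = 587.1 N·m clockwise.
Wall normal N acts horizontally at the top; its moment arm is the height L sinθ = 8.49·sin61.2° = 7.44 m, counterclockwise.
For rotational equilibrium, N × 7.44 = 587.1, so N = 78.91 N.
ΣFx = 0 ⇒ f = N_wall = 78.91 N. ΣFy = 0 ⇒ N_floor = 287.1 N.
μ_min = f / N_floor = 78.91 / 287.1 = 0.275.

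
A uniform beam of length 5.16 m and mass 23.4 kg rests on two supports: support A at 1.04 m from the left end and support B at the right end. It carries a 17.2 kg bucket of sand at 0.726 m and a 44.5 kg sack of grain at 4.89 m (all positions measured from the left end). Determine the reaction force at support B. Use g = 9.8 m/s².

About support A:
Beam weight: 23.4 × 9.8 = 229.3 N down at 2.58 m → arm 1.54 m, τ = 229.3 × 1.54 = 353.1 N·m clockwise.
Bucket of sand: 17.2 × 9.8 = 168.6 N down at 0.726 m → arm 0.314 m, τ = 168.6 × 0.314 = 52.94 N·m counterclockwise.
Sack of grain: 44.5 × 9.8 = 436.1 N down at 4.89 m → arm 3.85 m, τ = 436.1 × 3.85 = 1679 N·m clockwise.
Net load moment about support A = 1979 N·m clockwise.
Reaction R at support B is upward at 5.16 m, arm 4.12 m → moment R × 4.12 counterclockwise.
Setting net torque to zero: R × 4.12 = 1979 → R = 480 N.

R_B ≈ 480 N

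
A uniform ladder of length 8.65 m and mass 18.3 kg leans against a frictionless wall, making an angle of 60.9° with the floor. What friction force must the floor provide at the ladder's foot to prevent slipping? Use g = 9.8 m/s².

Sum moments about the foot of the ladder (the floor normal and friction both act there and drop out).
Ladder weight 18.3×9.8 = 179.3 N acts at 4.325 m along the ladder; its horizontal arm is 4.325·cos60.9° = 2.103 m → τ = 377.1 N·m clockwise.
Wall normal N acts horizontally at the top; its moment arm is the height L sinθ = 8.65·sin60.9° = 7.558 m, counterclockwise.
Στ = 0 ⇒ N × 7.558 = 377.1 ⇒ N = 49.9 N.
ΣFx = 0: friction at the foot balances the wall's push, so f = N_wall = 49.9 N.

f ≈ 49.9 N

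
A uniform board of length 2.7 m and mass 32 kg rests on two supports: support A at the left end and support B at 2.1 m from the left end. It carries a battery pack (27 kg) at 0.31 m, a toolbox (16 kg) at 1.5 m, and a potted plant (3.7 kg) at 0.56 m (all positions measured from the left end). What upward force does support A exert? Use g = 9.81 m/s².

R_A ≈ 409 N

Sum moments about support B (its reaction then has zero moment arm).
Beam weight: 32 × 9.81 = 313.9 N down at 1.35 m → arm 0.75 m, τ = 313.9 × 0.75 = 235.4 N·m counterclockwise.
Battery pack: 27 × 9.81 = 264.9 N down at 0.31 m → arm 1.79 m, τ = 264.9 × 1.79 = 474.2 N·m counterclockwise.
Toolbox: 16 × 9.81 = 157 N down at 1.5 m → arm 0.6 m, τ = 157 × 0.6 = 94.2 N·m counterclockwise.
Potted plant: 3.7 × 9.81 = 36.3 N down at 0.56 m → arm 1.54 m, τ = 36.3 × 1.54 = 55.9 N·m counterclockwise.
Net load moment about support B = 859.7 N·m counterclockwise.
Reaction R at support A is upward at 0 m, arm 2.1 m → moment R × 2.1 clockwise.
For rotational equilibrium, R × 2.1 = 859.7, so R = 409 N.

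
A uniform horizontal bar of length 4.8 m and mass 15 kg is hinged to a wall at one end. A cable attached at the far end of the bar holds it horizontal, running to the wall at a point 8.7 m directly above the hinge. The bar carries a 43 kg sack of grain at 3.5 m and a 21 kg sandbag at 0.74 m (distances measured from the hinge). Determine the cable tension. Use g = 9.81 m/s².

T ≈ 472 N

About the hinge:
Beam weight: 15 × 9.81 = 147.2 N down at 2.4 m → arm 2.4 m, τ = 147.2 × 2.4 = 353.3 N·m clockwise.
Sack of grain: 43 × 9.81 = 421.8 N down at 3.5 m → arm 3.5 m, τ = 421.8 × 3.5 = 1476 N·m clockwise.
Sandbag: 21 × 9.81 = 206 N down at 0.74 m → arm 0.74 m, τ = 206 × 0.74 = 152.4 N·m clockwise.
Total clockwise load moment = 1982 N·m.
The cable tension T acts at 4.8 m; only its component perpendicular to the bar, T sinθ, produces torque. sinθ = h/√(h²+d²) = 8.7/√(8.7²+4.8²) = 0.8756.
Στ = 0 ⇒ T × 4.8 × 0.8756 = 1982 ⇒ T = 1982 / 4.203 = 472 N.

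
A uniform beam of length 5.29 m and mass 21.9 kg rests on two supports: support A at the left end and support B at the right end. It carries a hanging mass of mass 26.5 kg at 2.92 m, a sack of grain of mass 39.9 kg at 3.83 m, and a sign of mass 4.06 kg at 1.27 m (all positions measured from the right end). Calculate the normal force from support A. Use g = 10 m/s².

Taking torques about support B:
Beam weight: 21.9 × 10 = 219 N down at 2.645 m → arm 2.645 m, τ = 219 × 2.645 = 579.3 N·m counterclockwise.
Hanging mass: 26.5 × 10 = 265 N down at 2.92 m → arm 2.92 m, τ = 265 × 2.92 = 773.8 N·m counterclockwise.
Sack of grain: 39.9 × 10 = 399 N down at 3.83 m → arm 3.83 m, τ = 399 × 3.83 = 1528 N·m counterclockwise.
Sign: 4.06 × 10 = 40.6 N down at 1.27 m → arm 1.27 m, τ = 40.6 × 1.27 = 51.56 N·m counterclockwise.
Net load moment about support B = 2933 N·m counterclockwise.
Reaction R at support A is upward at 5.29 m, arm 5.29 m → moment R × 5.29 clockwise.
Στ = 0 ⇒ R × 5.29 = 2933 ⇒ R = 554 N.

R_A ≈ 554 N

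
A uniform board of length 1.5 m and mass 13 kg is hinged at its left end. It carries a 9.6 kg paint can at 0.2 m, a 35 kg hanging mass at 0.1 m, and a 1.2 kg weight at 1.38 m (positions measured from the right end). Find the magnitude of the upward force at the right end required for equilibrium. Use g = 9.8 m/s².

Choose the left end as the axis so the unknown pivot reaction has zero arm there.
Beam weight: 13 × 9.8 = 127.4 N down at 0.75 m → arm 0.75 m, τ = 127.4 × 0.75 = 95.55 N·m clockwise.
Paint can: 9.6 × 9.8 = 94.08 N down at 0.2 m → arm 1.3 m, τ = 94.08 × 1.3 = 122.3 N·m clockwise.
Hanging mass: 35 × 9.8 = 343 N down at 0.1 m → arm 1.4 m, τ = 343 × 1.4 = 480.2 N·m clockwise.
Weight: 1.2 × 9.8 = 11.76 N down at 1.38 m → arm 0.12 m, τ = 11.76 × 0.12 = 1.411 N·m clockwise.
Net moment of the loads = 699.5 N·m clockwise.
The upward force F acts at the right end, arm 1.5 m, giving F × 1.5 counterclockwise.
For rotational equilibrium, F × 1.5 = 699.5, so F = 699.5 / 1.5 = 466 N.

F ≈ 466 N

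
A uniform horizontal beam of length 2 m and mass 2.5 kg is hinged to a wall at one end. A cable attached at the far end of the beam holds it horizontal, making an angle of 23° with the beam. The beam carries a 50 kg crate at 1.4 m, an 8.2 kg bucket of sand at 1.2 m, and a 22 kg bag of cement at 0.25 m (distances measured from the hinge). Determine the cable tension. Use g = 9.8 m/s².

T ≈ 1100 N

About the hinge:
Beam weight: 2.5 × 9.8 = 24.5 N down at 1 m → arm 1 m, τ = 24.5 × 1 = 24.5 N·m clockwise.
Crate: 50 × 9.8 = 490 N down at 1.4 m → arm 1.4 m, τ = 490 × 1.4 = 686 N·m clockwise.
Bucket of sand: 8.2 × 9.8 = 80.36 N down at 1.2 m → arm 1.2 m, τ = 80.36 × 1.2 = 96.43 N·m clockwise.
Bag of cement: 22 × 9.8 = 215.6 N down at 0.25 m → arm 0.25 m, τ = 215.6 × 0.25 = 53.9 N·m clockwise.
Total clockwise load moment = 860.8 N·m.
The cable tension T acts at 2 m; only its component perpendicular to the beam, T sinθ, produces torque. sin 23° = 0.3907.
For rotational equilibrium, T × 2 × 0.3907 = 860.8, so T = 860.8 / 0.7814 = 1100 N.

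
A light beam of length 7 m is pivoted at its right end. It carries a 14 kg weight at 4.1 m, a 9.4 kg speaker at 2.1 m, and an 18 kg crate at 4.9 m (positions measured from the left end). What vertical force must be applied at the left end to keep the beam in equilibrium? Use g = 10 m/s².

F ≈ 178 N

About the right end:
Weight: 14 × 10 = 140 N down at 4.1 m → arm 2.9 m, τ = 140 × 2.9 = 406 N·m counterclockwise.
Speaker: 9.4 × 10 = 94 N down at 2.1 m → arm 4.9 m, τ = 94 × 4.9 = 460.6 N·m counterclockwise.
Crate: 18 × 10 = 180 N down at 4.9 m → arm 2.1 m, τ = 180 × 2.1 = 378 N·m counterclockwise.
Net moment of the loads = 1245 N·m counterclockwise.
The upward force F acts at the left end, arm 7 m, giving F × 7 clockwise.
Balancing moments: F × 7 = 1245, giving F = 1245 / 7 = 178 N.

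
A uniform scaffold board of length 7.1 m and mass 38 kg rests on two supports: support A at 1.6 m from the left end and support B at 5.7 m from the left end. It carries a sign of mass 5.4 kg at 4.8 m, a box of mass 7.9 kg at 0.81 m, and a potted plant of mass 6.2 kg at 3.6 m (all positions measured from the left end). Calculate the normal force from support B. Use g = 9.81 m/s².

Take moments about support A.
Beam weight: 38 × 9.81 = 372.8 N down at 3.55 m → arm 1.95 m, τ = 372.8 × 1.95 = 727 N·m clockwise.
Sign: 5.4 × 9.81 = 52.97 N down at 4.8 m → arm 3.2 m, τ = 52.97 × 3.2 = 169.5 N·m clockwise.
Box: 7.9 × 9.81 = 77.5 N down at 0.81 m → arm 0.79 m, τ = 77.5 × 0.79 = 61.23 N·m counterclockwise.
Potted plant: 6.2 × 9.81 = 60.82 N down at 3.6 m → arm 2 m, τ = 60.82 × 2 = 121.6 N·m clockwise.
Net load moment about support A = 956.9 N·m clockwise.
Reaction R at support B is upward at 5.7 m, arm 4.1 m → moment R × 4.1 counterclockwise.
For rotational equilibrium, R × 4.1 = 956.9, so R = 233 N.

R_B ≈ 233 N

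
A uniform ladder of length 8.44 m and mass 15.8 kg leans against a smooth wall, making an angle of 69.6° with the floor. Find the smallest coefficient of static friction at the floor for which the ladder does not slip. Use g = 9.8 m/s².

μ_min ≈ 0.186

Sum moments about the foot of the ladder (the floor normal and friction both act there and drop out).
Ladder weight 15.8×9.8 = 154.8 N acts at 4.22 m along the ladder; its horizontal arm is 4.22·cos69.6° = 1.471 m → τ = 227.7 N·m clockwise.
Wall normal N acts horizontally at the top; its moment arm is the height L sinθ = 8.44·sin69.6° = 7.911 m, counterclockwise.
For rotational equilibrium, N × 7.911 = 227.7, so N = 28.78 N.
ΣFx = 0 ⇒ f = N_wall = 28.78 N. ΣFy = 0 ⇒ N_floor = 154.8 N.
μ_min = f / N_floor = 28.78 / 154.8 = 0.186.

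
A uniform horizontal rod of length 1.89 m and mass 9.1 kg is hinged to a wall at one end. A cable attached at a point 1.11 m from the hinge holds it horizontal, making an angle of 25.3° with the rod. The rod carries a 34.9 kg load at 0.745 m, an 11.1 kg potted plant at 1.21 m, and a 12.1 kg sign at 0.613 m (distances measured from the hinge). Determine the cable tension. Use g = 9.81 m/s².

T ≈ 1150 N

Taking torques about the hinge:
Beam weight: 9.1 × 9.81 = 89.27 N down at 0.945 m → arm 0.945 m, τ = 89.27 × 0.945 = 84.36 N·m clockwise.
Load: 34.9 × 9.81 = 342.4 N down at 0.745 m → arm 0.745 m, τ = 342.4 × 0.745 = 255.1 N·m clockwise.
Potted plant: 11.1 × 9.81 = 108.9 N down at 1.21 m → arm 1.21 m, τ = 108.9 × 1.21 = 131.8 N·m clockwise.
Sign: 12.1 × 9.81 = 118.7 N down at 0.613 m → arm 0.613 m, τ = 118.7 × 0.613 = 72.76 N·m clockwise.
Total clockwise load moment = 544 N·m.
The cable tension T acts at 1.11 m; only its component perpendicular to the rod, T sinθ, produces torque. sin 25.3° = 0.4274.
Balancing moments: T × 1.11 × 0.4274 = 544, giving T = 544 / 0.4744 = 1150 N.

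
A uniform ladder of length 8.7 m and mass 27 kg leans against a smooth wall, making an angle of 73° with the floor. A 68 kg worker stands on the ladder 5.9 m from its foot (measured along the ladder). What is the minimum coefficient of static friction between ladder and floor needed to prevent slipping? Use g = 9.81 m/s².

About the foot of the ladder:
Ladder weight 27×9.81 = 264.9 N acts at 4.35 m along the ladder; its horizontal arm is 4.35·cos73° = 1.272 m → τ = 337 N·m clockwise.
Worker: 68×9.81 = 667.1 N at 5.9 m → arm 1.725 m → τ = 1151 N·m clockwise.
Wall normal N acts horizontally at the top; its moment arm is the height L sinθ = 8.7·sin73° = 8.32 m, counterclockwise.
Balancing moments: N × 8.32 = 1488, giving N = 178.8 N.
ΣFx = 0 ⇒ f = N_wall = 178.8 N. ΣFy = 0 ⇒ N_floor = 932 N.
μ_min = f / N_floor = 178.8 / 932 = 0.192.

μ_min ≈ 0.192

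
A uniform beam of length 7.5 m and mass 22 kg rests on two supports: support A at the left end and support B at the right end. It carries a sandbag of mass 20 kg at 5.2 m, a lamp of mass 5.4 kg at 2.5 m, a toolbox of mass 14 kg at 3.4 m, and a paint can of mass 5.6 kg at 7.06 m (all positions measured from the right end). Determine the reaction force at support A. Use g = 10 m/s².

Take moments about support B.
Beam weight: 22 × 10 = 220 N down at 3.75 m → arm 3.75 m, τ = 220 × 3.75 = 825 N·m counterclockwise.
Sandbag: 20 × 10 = 200 N down at 5.2 m → arm 5.2 m, τ = 200 × 5.2 = 1040 N·m counterclockwise.
Lamp: 5.4 × 10 = 54 N down at 2.5 m → arm 2.5 m, τ = 54 × 2.5 = 135 N·m counterclockwise.
Toolbox: 14 × 10 = 140 N down at 3.4 m → arm 3.4 m, τ = 140 × 3.4 = 476 N·m counterclockwise.
Paint can: 5.6 × 10 = 56 N down at 7.06 m → arm 7.06 m, τ = 56 × 7.06 = 395.4 N·m counterclockwise.
Net load moment about support B = 2871 N·m counterclockwise.
Reaction R at support A is upward at 7.5 m, arm 7.5 m → moment R × 7.5 clockwise.
Setting net torque to zero: R × 7.5 = 2871 → R = 383 N.

R_A ≈ 383 N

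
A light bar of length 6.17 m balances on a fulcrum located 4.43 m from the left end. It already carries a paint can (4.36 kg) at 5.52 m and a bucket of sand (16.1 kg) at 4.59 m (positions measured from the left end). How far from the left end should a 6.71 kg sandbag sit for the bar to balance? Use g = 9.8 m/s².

x ≈ 3.34 m from the left end

Taking torques about the fulcrum (at 4.43 m from the left end):
Paint can: 4.36 × 9.8 = 42.73 N down at 5.52 m → arm 1.09 m, τ = 42.73 × 1.09 = 46.58 N·m clockwise.
Bucket of sand: 16.1 × 9.8 = 157.8 N down at 4.59 m → arm 0.16 m, τ = 157.8 × 0.16 = 25.25 N·m clockwise.
Net moment of existing loads = 71.83 N·m clockwise.
The sandbag weighs 6.71 × 9.8 = 65.76 N and must supply an equal counterclockwise moment, so its lever arm about the fulcrum is 71.83 / 65.76 = 1.09 m.
That puts it at 4.43 − 1.09 = 3.34 m from the left end.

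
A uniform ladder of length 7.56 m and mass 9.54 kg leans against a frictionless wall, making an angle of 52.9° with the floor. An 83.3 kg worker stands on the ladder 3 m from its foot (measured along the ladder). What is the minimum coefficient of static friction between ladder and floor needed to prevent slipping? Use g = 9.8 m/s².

μ_min ≈ 0.308

Choose the foot of the ladder as the axis so the floor normal and friction both act there and drop out.
Ladder weight 9.54×9.8 = 93.49 N acts at 3.78 m along the ladder; its horizontal arm is 3.78·cos52.9° = 2.28 m → τ = 213.2 N·m clockwise.
Worker: 83.3×9.8 = 816.3 N at 3 m → arm 1.81 m → τ = 1478 N·m clockwise.
Wall normal N acts horizontally at the top; its moment arm is the height L sinθ = 7.56·sin52.9° = 6.03 m, counterclockwise.
Setting net torque to zero: N × 6.03 = 1691 → N = 280.4 N.
ΣFx = 0 ⇒ f = N_wall = 280.4 N. ΣFy = 0 ⇒ N_floor = 909.8 N.
μ_min = f / N_floor = 280.4 / 909.8 = 0.308.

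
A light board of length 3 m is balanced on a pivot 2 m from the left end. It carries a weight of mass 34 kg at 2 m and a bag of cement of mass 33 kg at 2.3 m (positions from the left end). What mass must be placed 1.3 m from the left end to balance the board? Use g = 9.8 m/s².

Sum moments about the pivot (at 2 m from the left end) (the support reaction has zero arm there).
Weight: acts at the pivot, moment arm 0 → no torque.
Bag of cement: 33 × 9.8 = 323.4 N down at 2.3 m → arm 0.3 m, τ = 323.4 × 0.3 = 97.02 N·m clockwise.
Net moment of known loads = 97.02 N·m clockwise.
An unknown mass m at 1.3 m has arm 0.7 m; its moment is m·g·0.7 counterclockwise.
For rotational equilibrium, m × 9.8 × 0.7 = 97.02, so m = 97.02 / (9.8 × 0.7) = 14.1 kg.

m ≈ 14.1 kg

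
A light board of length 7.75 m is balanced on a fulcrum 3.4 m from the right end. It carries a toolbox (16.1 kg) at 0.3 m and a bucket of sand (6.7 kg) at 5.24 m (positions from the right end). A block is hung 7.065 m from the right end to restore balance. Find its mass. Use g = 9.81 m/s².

Sum moments about the fulcrum (at 3.4 m from the right end) (the support reaction has zero arm there).
Toolbox: 16.1 × 9.81 = 157.9 N down at 0.3 m → arm 3.1 m, τ = 157.9 × 3.1 = 489.5 N·m clockwise.
Bucket of sand: 6.7 × 9.81 = 65.73 N down at 5.24 m → arm 1.84 m, τ = 65.73 × 1.84 = 120.9 N·m counterclockwise.
Net moment of known loads = 368.6 N·m clockwise.
An unknown mass m at 7.065 m has arm 3.665 m; its moment is m·g·3.665 counterclockwise.
For rotational equilibrium, m × 9.81 × 3.665 = 368.6, so m = 368.6 / (9.81 × 3.665) = 10.3 kg.

m ≈ 10.3 kg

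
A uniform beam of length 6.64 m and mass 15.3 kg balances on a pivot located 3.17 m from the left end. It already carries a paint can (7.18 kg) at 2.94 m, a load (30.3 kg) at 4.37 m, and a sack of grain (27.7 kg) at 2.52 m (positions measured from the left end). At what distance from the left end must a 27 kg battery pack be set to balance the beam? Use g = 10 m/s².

Choose the pivot (at 3.17 m from the left end) as the axis so the support reaction has zero arm there.
Beam weight: 15.3 × 10 = 153 N down at 3.32 m → arm 0.15 m, τ = 153 × 0.15 = 22.95 N·m clockwise.
Paint can: 7.18 × 10 = 71.8 N down at 2.94 m → arm 0.23 m, τ = 71.8 × 0.23 = 16.51 N·m counterclockwise.
Load: 30.3 × 10 = 303 N down at 4.37 m → arm 1.2 m, τ = 303 × 1.2 = 363.6 N·m clockwise.
Sack of grain: 27.7 × 10 = 277 N down at 2.52 m → arm 0.65 m, τ = 277 × 0.65 = 180.1 N·m counterclockwise.
Net moment of existing loads = 189.9 N·m clockwise.
The battery pack weighs 27 × 10 = 270 N and must supply an equal counterclockwise moment, so its lever arm about the pivot is 189.9 / 270 = 0.703 m.
That puts it at 3.17 − 0.703 = 2.47 m from the left end.

x ≈ 2.47 m from the left end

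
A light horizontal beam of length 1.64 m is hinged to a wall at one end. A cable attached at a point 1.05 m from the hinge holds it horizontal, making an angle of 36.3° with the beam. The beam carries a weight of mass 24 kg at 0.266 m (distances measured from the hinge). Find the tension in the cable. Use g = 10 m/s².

T ≈ 103 N

Taking torques about the hinge:
Weight: 24 × 10 = 240 N down at 0.266 m → arm 0.266 m, τ = 240 × 0.266 = 63.84 N·m clockwise.
Total clockwise load moment = 63.84 N·m.
The cable tension T acts at 1.05 m; only its component perpendicular to the beam, T sinθ, produces torque. sin 36.3° = 0.592.
Setting net torque to zero: T × 1.05 × 0.592 = 63.84 → T = 63.84 / 0.6216 = 103 N.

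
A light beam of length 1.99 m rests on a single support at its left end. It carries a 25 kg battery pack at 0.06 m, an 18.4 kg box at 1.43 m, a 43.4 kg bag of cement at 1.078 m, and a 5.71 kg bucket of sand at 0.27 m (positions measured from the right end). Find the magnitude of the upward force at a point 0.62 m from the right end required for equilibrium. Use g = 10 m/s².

Taking torques about the left end:
Battery pack: 25 × 10 = 250 N down at 0.06 m → arm 1.93 m, τ = 250 × 1.93 = 482.5 N·m clockwise.
Box: 18.4 × 10 = 184 N down at 1.43 m → arm 0.56 m, τ = 184 × 0.56 = 103 N·m clockwise.
Bag of cement: 43.4 × 10 = 434 N down at 1.078 m → arm 0.912 m, τ = 434 × 0.912 = 395.8 N·m clockwise.
Bucket of sand: 5.71 × 10 = 57.1 N down at 0.27 m → arm 1.72 m, τ = 57.1 × 1.72 = 98.21 N·m clockwise.
Net moment of the loads = 1080 N·m clockwise.
The upward force F acts at a point 0.62 m from the right end, arm 1.37 m, giving F × 1.37 counterclockwise.
Balancing moments: F × 1.37 = 1080, giving F = 1080 / 1.37 = 788 N.

F ≈ 788 N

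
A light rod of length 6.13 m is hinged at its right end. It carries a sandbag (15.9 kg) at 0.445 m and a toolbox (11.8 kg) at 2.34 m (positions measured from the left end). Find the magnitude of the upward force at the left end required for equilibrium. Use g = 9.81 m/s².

About the right end:
Sandbag: 15.9 × 9.81 = 156 N down at 0.445 m → arm 5.685 m, τ = 156 × 5.685 = 886.9 N·m counterclockwise.
Toolbox: 11.8 × 9.81 = 115.8 N down at 2.34 m → arm 3.79 m, τ = 115.8 × 3.79 = 438.9 N·m counterclockwise.
Net moment of the loads = 1326 N·m counterclockwise.
The upward force F acts at the left end, arm 6.13 m, giving F × 6.13 clockwise.
Setting net torque to zero: F × 6.13 = 1326 → F = 1326 / 6.13 = 216 N.

F ≈ 216 N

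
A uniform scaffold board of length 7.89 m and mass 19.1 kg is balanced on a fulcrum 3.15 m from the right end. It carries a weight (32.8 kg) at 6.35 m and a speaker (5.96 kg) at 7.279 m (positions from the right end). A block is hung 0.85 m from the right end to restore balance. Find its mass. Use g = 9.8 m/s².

m ≈ 62.9 kg

About the fulcrum (at 3.15 m from the right end):
Beam weight: 19.1 × 9.8 = 187.2 N down at 3.945 m → arm 0.795 m, τ = 187.2 × 0.795 = 148.8 N·m counterclockwise.
Weight: 32.8 × 9.8 = 321.4 N down at 6.35 m → arm 3.2 m, τ = 321.4 × 3.2 = 1028 N·m counterclockwise.
Speaker: 5.96 × 9.8 = 58.41 N down at 7.279 m → arm 4.129 m, τ = 58.41 × 4.129 = 241.2 N·m counterclockwise.
Net moment of known loads = 1418 N·m counterclockwise.
An unknown mass m at 0.85 m has arm 2.3 m; its moment is m·g·2.3 clockwise.
Στ = 0 ⇒ m × 9.8 × 2.3 = 1418 ⇒ m = 1418 / (9.8 × 2.3) = 62.9 kg.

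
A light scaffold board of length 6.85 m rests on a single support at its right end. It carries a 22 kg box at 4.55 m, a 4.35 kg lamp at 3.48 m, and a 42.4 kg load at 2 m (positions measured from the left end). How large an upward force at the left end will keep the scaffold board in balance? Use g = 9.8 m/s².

F ≈ 388 N

About the right end:
Box: 22 × 9.8 = 215.6 N down at 4.55 m → arm 2.3 m, τ = 215.6 × 2.3 = 495.9 N·m counterclockwise.
Lamp: 4.35 × 9.8 = 42.63 N down at 3.48 m → arm 3.37 m, τ = 42.63 × 3.37 = 143.7 N·m counterclockwise.
Load: 42.4 × 9.8 = 415.5 N down at 2 m → arm 4.85 m, τ = 415.5 × 4.85 = 2015 N·m counterclockwise.
Net moment of the loads = 2655 N·m counterclockwise.
The upward force F acts at the left end, arm 6.85 m, giving F × 6.85 clockwise.
For rotational equilibrium, F × 6.85 = 2655, so F = 2655 / 6.85 = 388 N.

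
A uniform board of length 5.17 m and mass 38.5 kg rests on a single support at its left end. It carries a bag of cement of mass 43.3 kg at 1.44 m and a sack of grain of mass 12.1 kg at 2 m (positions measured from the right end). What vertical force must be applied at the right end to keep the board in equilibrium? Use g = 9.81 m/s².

F ≈ 568 N

Choose the left end as the axis so the unknown pivot reaction has zero arm there.
Beam weight: 38.5 × 9.81 = 377.7 N down at 2.585 m → arm 2.585 m, τ = 377.7 × 2.585 = 976.4 N·m clockwise.
Bag of cement: 43.3 × 9.81 = 424.8 N down at 1.44 m → arm 3.73 m, τ = 424.8 × 3.73 = 1585 N·m clockwise.
Sack of grain: 12.1 × 9.81 = 118.7 N down at 2 m → arm 3.17 m, τ = 118.7 × 3.17 = 376.3 N·m clockwise.
Net moment of the loads = 2938 N·m clockwise.
The upward force F acts at the right end, arm 5.17 m, giving F × 5.17 counterclockwise.
Balancing moments: F × 5.17 = 2938, giving F = 2938 / 5.17 = 568 N.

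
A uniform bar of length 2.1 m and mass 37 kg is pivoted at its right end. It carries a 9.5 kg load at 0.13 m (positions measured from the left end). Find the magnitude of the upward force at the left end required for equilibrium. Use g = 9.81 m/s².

Choose the right end as the axis so the unknown pivot reaction has zero arm there.
Beam weight: 37 × 9.81 = 363 N down at 1.05 m → arm 1.05 m, τ = 363 × 1.05 = 381.2 N·m counterclockwise.
Load: 9.5 × 9.81 = 93.2 N down at 0.13 m → arm 1.97 m, τ = 93.2 × 1.97 = 183.6 N·m counterclockwise.
Net moment of the loads = 564.8 N·m counterclockwise.
The upward force F acts at the left end, arm 2.1 m, giving F × 2.1 clockwise.
Balancing moments: F × 2.1 = 564.8, giving F = 564.8 / 2.1 = 269 N.

F ≈ 269 N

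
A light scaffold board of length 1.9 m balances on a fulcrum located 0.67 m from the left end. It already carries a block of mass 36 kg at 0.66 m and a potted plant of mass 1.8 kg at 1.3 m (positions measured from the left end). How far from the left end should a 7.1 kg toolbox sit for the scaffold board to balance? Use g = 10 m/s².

Sum moments about the fulcrum (at 0.67 m from the left end) (the support reaction has zero arm there).
Block: 36 × 10 = 360 N down at 0.66 m → arm 0.01 m, τ = 360 × 0.01 = 3.6 N·m counterclockwise.
Potted plant: 1.8 × 10 = 18 N down at 1.3 m → arm 0.63 m, τ = 18 × 0.63 = 11.34 N·m clockwise.
Net moment of existing loads = 7.74 N·m clockwise.
The toolbox weighs 7.1 × 10 = 71 N and must supply an equal counterclockwise moment, so its lever arm about the fulcrum is 7.74 / 71 = 0.109 m.
That puts it at 0.67 − 0.109 = 0.561 m from the left end.

x ≈ 0.561 m from the left end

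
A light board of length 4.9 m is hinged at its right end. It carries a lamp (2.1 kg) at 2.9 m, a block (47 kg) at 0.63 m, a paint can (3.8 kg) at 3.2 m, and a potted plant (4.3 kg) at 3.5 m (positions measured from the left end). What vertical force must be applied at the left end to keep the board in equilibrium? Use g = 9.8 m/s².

F ≈ 435 N

Taking torques about the right end:
Lamp: 2.1 × 9.8 = 20.58 N down at 2.9 m → arm 2 m, τ = 20.58 × 2 = 41.16 N·m counterclockwise.
Block: 47 × 9.8 = 460.6 N down at 0.63 m → arm 4.27 m, τ = 460.6 × 4.27 = 1967 N·m counterclockwise.
Paint can: 3.8 × 9.8 = 37.24 N down at 3.2 m → arm 1.7 m, τ = 37.24 × 1.7 = 63.31 N·m counterclockwise.
Potted plant: 4.3 × 9.8 = 42.14 N down at 3.5 m → arm 1.4 m, τ = 42.14 × 1.4 = 59 N·m counterclockwise.
Net moment of the loads = 2130 N·m counterclockwise.
The upward force F acts at the left end, arm 4.9 m, giving F × 4.9 clockwise.
Setting net torque to zero: F × 4.9 = 2130 → F = 2130 / 4.9 = 435 N.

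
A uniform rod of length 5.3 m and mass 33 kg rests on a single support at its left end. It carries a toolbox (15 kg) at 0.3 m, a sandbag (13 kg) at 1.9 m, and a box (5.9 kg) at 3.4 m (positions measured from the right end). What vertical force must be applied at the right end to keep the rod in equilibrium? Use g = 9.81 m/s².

Taking torques about the left end:
Beam weight: 33 × 9.81 = 323.7 N down at 2.65 m → arm 2.65 m, τ = 323.7 × 2.65 = 857.8 N·m clockwise.
Toolbox: 15 × 9.81 = 147.2 N down at 0.3 m → arm 5 m, τ = 147.2 × 5 = 736 N·m clockwise.
Sandbag: 13 × 9.81 = 127.5 N down at 1.9 m → arm 3.4 m, τ = 127.5 × 3.4 = 433.5 N·m clockwise.
Box: 5.9 × 9.81 = 57.88 N down at 3.4 m → arm 1.9 m, τ = 57.88 × 1.9 = 110 N·m clockwise.
Net moment of the loads = 2137 N·m clockwise.
The upward force F acts at the right end, arm 5.3 m, giving F × 5.3 counterclockwise.
Στ = 0 ⇒ F × 5.3 = 2137 ⇒ F = 2137 / 5.3 = 403 N.

F ≈ 403 N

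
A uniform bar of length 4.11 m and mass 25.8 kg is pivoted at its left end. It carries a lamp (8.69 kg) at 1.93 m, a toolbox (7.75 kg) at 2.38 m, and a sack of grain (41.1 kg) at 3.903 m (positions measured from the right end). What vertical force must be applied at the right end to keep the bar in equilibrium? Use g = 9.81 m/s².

F ≈ 224 N

Take moments about the left end.
Beam weight: 25.8 × 9.81 = 253.1 N down at 2.055 m → arm 2.055 m, τ = 253.1 × 2.055 = 520.1 N·m clockwise.
Lamp: 8.69 × 9.81 = 85.25 N down at 1.93 m → arm 2.18 m, τ = 85.25 × 2.18 = 185.8 N·m clockwise.
Toolbox: 7.75 × 9.81 = 76.03 N down at 2.38 m → arm 1.73 m, τ = 76.03 × 1.73 = 131.5 N·m clockwise.
Sack of grain: 41.1 × 9.81 = 403.2 N down at 3.903 m → arm 0.207 m, τ = 403.2 × 0.207 = 83.46 N·m clockwise.
Net moment of the loads = 920.9 N·m clockwise.
The upward force F acts at the right end, arm 4.11 m, giving F × 4.11 counterclockwise.
Balancing moments: F × 4.11 = 920.9, giving F = 920.9 / 4.11 = 224 N.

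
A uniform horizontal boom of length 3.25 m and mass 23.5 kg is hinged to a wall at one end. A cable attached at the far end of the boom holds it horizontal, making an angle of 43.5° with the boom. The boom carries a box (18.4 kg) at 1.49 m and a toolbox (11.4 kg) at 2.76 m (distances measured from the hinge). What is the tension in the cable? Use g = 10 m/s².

T ≈ 434 N

About the hinge:
Beam weight: 23.5 × 10 = 235 N down at 1.625 m → arm 1.625 m, τ = 235 × 1.625 = 381.9 N·m clockwise.
Box: 18.4 × 10 = 184 N down at 1.49 m → arm 1.49 m, τ = 184 × 1.49 = 274.2 N·m clockwise.
Toolbox: 11.4 × 10 = 114 N down at 2.76 m → arm 2.76 m, τ = 114 × 2.76 = 314.6 N·m clockwise.
Total clockwise load moment = 970.7 N·m.
The cable tension T acts at 3.25 m; only its component perpendicular to the boom, T sinθ, produces torque. sin 43.5° = 0.6884.
For rotational equilibrium, T × 3.25 × 0.6884 = 970.7, so T = 970.7 / 2.237 = 434 N.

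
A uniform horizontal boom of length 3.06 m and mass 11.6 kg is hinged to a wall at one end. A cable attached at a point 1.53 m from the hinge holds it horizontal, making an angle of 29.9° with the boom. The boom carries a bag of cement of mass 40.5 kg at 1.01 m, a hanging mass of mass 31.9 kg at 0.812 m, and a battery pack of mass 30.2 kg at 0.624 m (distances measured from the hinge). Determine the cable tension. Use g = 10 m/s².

Take moments about the hinge.
Beam weight: 11.6 × 10 = 116 N down at 1.53 m → arm 1.53 m, τ = 116 × 1.53 = 177.5 N·m clockwise.
Bag of cement: 40.5 × 10 = 405 N down at 1.01 m → arm 1.01 m, τ = 405 × 1.01 = 409.1 N·m clockwise.
Hanging mass: 31.9 × 10 = 319 N down at 0.812 m → arm 0.812 m, τ = 319 × 0.812 = 259 N·m clockwise.
Battery pack: 30.2 × 10 = 302 N down at 0.624 m → arm 0.624 m, τ = 302 × 0.624 = 188.4 N·m clockwise.
Total clockwise load moment = 1034 N·m.
The cable tension T acts at 1.53 m; only its component perpendicular to the boom, T sinθ, produces torque. sin 29.9° = 0.4985.
For rotational equilibrium, T × 1.53 × 0.4985 = 1034, so T = 1034 / 0.7627 = 1360 N.

T ≈ 1360 N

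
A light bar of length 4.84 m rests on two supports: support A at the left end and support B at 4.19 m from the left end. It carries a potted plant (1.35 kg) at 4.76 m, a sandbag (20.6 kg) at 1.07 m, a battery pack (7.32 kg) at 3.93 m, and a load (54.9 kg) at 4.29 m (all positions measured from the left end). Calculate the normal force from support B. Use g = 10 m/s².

R_B ≈ 699 N

Take moments about support A.
Potted plant: 1.35 × 10 = 13.5 N down at 4.76 m → arm 4.76 m, τ = 13.5 × 4.76 = 64.26 N·m clockwise.
Sandbag: 20.6 × 10 = 206 N down at 1.07 m → arm 1.07 m, τ = 206 × 1.07 = 220.4 N·m clockwise.
Battery pack: 7.32 × 10 = 73.2 N down at 3.93 m → arm 3.93 m, τ = 73.2 × 3.93 = 287.7 N·m clockwise.
Load: 54.9 × 10 = 549 N down at 4.29 m → arm 4.29 m, τ = 549 × 4.29 = 2355 N·m clockwise.
Net load moment about support A = 2927 N·m clockwise.
Reaction R at support B is upward at 4.19 m, arm 4.19 m → moment R × 4.19 counterclockwise.
Balancing moments: R × 4.19 = 2927, giving R = 699 N.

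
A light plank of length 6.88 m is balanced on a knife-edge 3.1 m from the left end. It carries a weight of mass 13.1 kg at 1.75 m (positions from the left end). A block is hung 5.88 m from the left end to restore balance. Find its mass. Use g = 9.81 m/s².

m ≈ 6.36 kg

Take moments about the knife-edge (at 3.1 m from the left end).
Weight: 13.1 × 9.81 = 128.5 N down at 1.75 m → arm 1.35 m, τ = 128.5 × 1.35 = 173.5 N·m counterclockwise.
Net moment of known loads = 173.5 N·m counterclockwise.
An unknown mass m at 5.88 m has arm 2.78 m; its moment is m·g·2.78 clockwise.
For rotational equilibrium, m × 9.81 × 2.78 = 173.5, so m = 173.5 / (9.81 × 2.78) = 6.36 kg.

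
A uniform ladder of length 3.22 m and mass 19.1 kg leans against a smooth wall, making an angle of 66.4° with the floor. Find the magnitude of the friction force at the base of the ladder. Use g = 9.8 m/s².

Choose the foot of the ladder as the axis so the floor normal and friction both act there and drop out.
Ladder weight 19.1×9.8 = 187.2 N acts at 1.61 m along the ladder; its horizontal arm is 1.61·cos66.4° = 0.6446 m → τ = 120.7 N·m clockwise.
Wall normal N acts horizontally at the top; its moment arm is the height L sinθ = 3.22·sin66.4° = 2.951 m, counterclockwise.
For rotational equilibrium, N × 2.951 = 120.7, so N = 40.9 N.
ΣFx = 0: friction at the foot balances the wall's push, so f = N_wall = 40.9 N.

f ≈ 40.9 N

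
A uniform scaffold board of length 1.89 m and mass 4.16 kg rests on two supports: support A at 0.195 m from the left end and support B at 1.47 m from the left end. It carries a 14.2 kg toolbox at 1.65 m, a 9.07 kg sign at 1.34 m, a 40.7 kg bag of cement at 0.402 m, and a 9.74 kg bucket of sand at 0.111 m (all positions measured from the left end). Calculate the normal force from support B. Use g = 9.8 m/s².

Taking torques about support A:
Beam weight: 4.16 × 9.8 = 40.77 N down at 0.945 m → arm 0.75 m, τ = 40.77 × 0.75 = 30.58 N·m clockwise.
Toolbox: 14.2 × 9.8 = 139.2 N down at 1.65 m → arm 1.455 m, τ = 139.2 × 1.455 = 202.5 N·m clockwise.
Sign: 9.07 × 9.8 = 88.89 N down at 1.34 m → arm 1.145 m, τ = 88.89 × 1.145 = 101.8 N·m clockwise.
Bag of cement: 40.7 × 9.8 = 398.9 N down at 0.402 m → arm 0.207 m, τ = 398.9 × 0.207 = 82.57 N·m clockwise.
Bucket of sand: 9.74 × 9.8 = 95.45 N down at 0.111 m → arm 0.084 m, τ = 95.45 × 0.084 = 8.018 N·m counterclockwise.
Net load moment about support A = 409.4 N·m clockwise.
Reaction R at support B is upward at 1.47 m, arm 1.275 m → moment R × 1.275 counterclockwise.
Balancing moments: R × 1.275 = 409.4, giving R = 321 N.

R_B ≈ 321 N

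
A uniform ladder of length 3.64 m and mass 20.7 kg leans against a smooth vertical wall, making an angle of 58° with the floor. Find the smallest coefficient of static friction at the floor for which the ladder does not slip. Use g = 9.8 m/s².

Sum moments about the foot of the ladder (the floor normal and friction both act there and drop out).
Ladder weight 20.7×9.8 = 202.9 N acts at 1.82 m along the ladder; its horizontal arm is 1.82·cos58° = 0.9645 m → τ = 195.7 N·m clockwise.
Wall normal N acts horizontally at the top; its moment arm is the height L sinθ = 3.64·sin58° = 3.087 m, counterclockwise.
For rotational equilibrium, N × 3.087 = 195.7, so N = 63.39 N.
ΣFx = 0 ⇒ f = N_wall = 63.39 N. ΣFy = 0 ⇒ N_floor = 202.9 N.
μ_min = f / N_floor = 63.39 / 202.9 = 0.312.

μ_min ≈ 0.312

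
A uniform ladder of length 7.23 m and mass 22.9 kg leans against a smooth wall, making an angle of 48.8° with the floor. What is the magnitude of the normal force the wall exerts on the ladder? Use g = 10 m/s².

About the foot of the ladder:
Ladder weight 22.9×10 = 229 N acts at 3.615 m along the ladder; its horizontal arm is 3.615·cos48.8° = 2.381 m → τ = 545.2 N·m clockwise.
Wall normal N acts horizontally at the top; its moment arm is the height L sinθ = 7.23·sin48.8° = 5.44 m, counterclockwise.
Στ = 0 ⇒ N × 5.44 = 545.2 ⇒ N = 100 N.

N_wall ≈ 100 N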